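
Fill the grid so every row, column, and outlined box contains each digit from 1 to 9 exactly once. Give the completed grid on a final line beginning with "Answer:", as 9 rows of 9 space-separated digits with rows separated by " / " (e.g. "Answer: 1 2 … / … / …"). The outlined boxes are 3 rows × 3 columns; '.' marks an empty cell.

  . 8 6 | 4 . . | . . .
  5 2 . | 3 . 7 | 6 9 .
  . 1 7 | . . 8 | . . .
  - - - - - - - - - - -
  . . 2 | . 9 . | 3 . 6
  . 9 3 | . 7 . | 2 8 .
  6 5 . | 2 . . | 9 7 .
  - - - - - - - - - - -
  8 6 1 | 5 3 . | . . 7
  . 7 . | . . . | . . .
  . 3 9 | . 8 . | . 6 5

Step 1. [r8c9∈{1,2,3,4,8,9}] r8c9 is the only open cell in col 9 admitting 9 ⇒ r8c9=9.
Step 2. [r7c7∈{4}] nothing but 4 survives at r7c7. So r7c7=4.
Step 3. [r5c6∈{1,4,5,6}] across row 5, 5 lands solely at r5c6 ⇒ r5c6=5.
Step 4. [r2c5∈{1}] r2c5 is down to just 1, so r2c5=1.
Step 5. [r4c2∈{4}] r4c2 is down to just 4, so r4c2=4.
Step 6. [r4c6∈{1}] nothing but 1 survives at r4c6 ⇒ r4c6=1.
Step 7. [r3c8∈{2,3,4,5}] 4 has one home in col 8: r3c8 ⇒ r3c8=4.
Step 8. [r9c7∈{1}] nothing but 1 survives at r9c7 ⇒ r9c7=1.
Step 9. [r8c6∈{2,4,6}] col 6 places 6 nowhere but r8c6. So r8c6=6.
Step 10. [r1c8∈{1,2,3,5}] across col 8, 1 lands solely at r1c8, so r1c8=1.
Step 11. [r3c5∈{2,5,6}] col 5 places 6 nowhere but r3c5, so r3c5=6.
Step 12. [r6c5∈{4}] r6c5's peers cover all but 4. So r6c5=4.
Step 13. [r8c5∈{2}] r8c5 is down to just 2, so r8c5=2.
Step 14. [r1c6∈{2,9}] r1c6 is the only open cell in col 6 admitting 2, so r1c6=2.
Step 15. [r1c9∈{3}] r1c9 is down to just 3. So r1c9=3.
Step 16. [r8c1∈{4}] only 4 remains possible at r8c1. So r8c1=4.
Step 17. [r3c7∈{5}] r3c7 is down to just 5 ⇒ r3c7=5.
Step 18. [r6c9∈{1}] r6c9 is down to just 1 ⇒ r6c9=1.
Step 19. [r3c1∈{3,9}] 3 has one home in row 3: r3c1. So r3c1=3.
Step 20. [r5c1∈{1}] only 1 remains possible at r5c1, so r5c1=1.
Step 21. [r9c4∈{7}] nothing but 7 survives at r9c4 ⇒ r9c4=7.
Step 22. [r4c8∈{5}] r4c8 is down to just 5, so r4c8=5.
Step 23. [r9c1∈{2}] r9c1 has the single candidate 2 ⇒ r9c1=2.
Step 24. [r8c8∈{3}] r8c8's peers cover all but 3, so r8c8=3.
Step 25. [r5c4∈{6}] r5c4's peers cover all but 6 ⇒ r5c4=6.
Step 26. [r8c3∈{5}] r8c3 has the single candidate 5 ⇒ r8c3=5.
Step 27. [r2c3∈{4}] r2c3 has the single candidate 4. So r2c3=4.
Step 28. [r7c6∈{9}] nothing but 9 survives at r7c6 ⇒ r7c6=9.
Step 29. [r9c6∈{4}] only 4 remains possible at r9c6. So r9c6=4.
Step 30. [r4c1∈{7}] only 7 remains possible at r4c1. So r4c1=7.
Step 31. [r1c7∈{7}] r1c7 is down to just 7. So r1c7=7.
Step 32. [r3c9∈{2}] only 2 remains possible at r3c9, so r3c9=2.
Step 33. [r6c3∈{8}] r6c3 has the single candidate 8. So r6c3=8.
Step 34. [r3c4∈{9}] r3c4 has the single candidate 9. So r3c4=9.
Step 35. [r5c9∈{4}] r5c9 is down to just 4, so r5c9=4.
Step 36. [r7c8∈{2}] r7c8 is down to just 2. So r7c8=2.
Step 37. [r2c9∈{8}] nothing but 8 survives at r2c9. So r2c9=8.
Step 38. [r8c7∈{8}] r8c7's peers cover all but 8. So r8c7=8.
Step 39. [r8c4∈{1}] r8c4 has the single candidate 1, so r8c4=1.
Step 40. [r1c1∈{9}] r1c1 has the single candidate 9, so r1c1=9.
Step 41. [r4c4∈{8}] r4c4's peers cover all but 8. So r4c4=8.
Step 42. [r6c6∈{3}] r6c6 is down to just 3, so r6c6=3.
Step 43. [r1c5∈{5}] r1c5 is down to just 5. So r1c5=5.

Answer: 9 8 6 4 5 2 7 1 3 / 5 2 4 3 1 7 6 9 8 / 3 1 7 9 6 8 5 4 2 / 7 4 2 8 9 1 3 5 6 / 1 9 3 6 7 5 2 8 4 / 6 5 8 2 4 3 9 7 1 / 8 6 1 5 3 9 4 2 7 / 4 7 5 1 2 6 8 3 9 / 2 3 9 7 8 4 1 6 5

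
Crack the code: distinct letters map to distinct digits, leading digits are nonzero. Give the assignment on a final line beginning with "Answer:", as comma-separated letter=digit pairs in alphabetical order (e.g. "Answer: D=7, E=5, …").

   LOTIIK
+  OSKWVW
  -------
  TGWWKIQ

Step 1. [col 1: K + W ≡ Q (mod 10)] no forcing yet in column 1 (carry-in 0); W=4 is free and consistent — try it ⇒ W=4.
Step 2. [col 1: K + W ≡ Q (mod 10)] column 1 (K + W ≡ Q (mod 10), carry-in 0) doesn't pin K yet; pick K=2 and continue. So K=2.
Step 3. [T] the sum has 7 digits but both addends have 6; that extra leading digit T is the final carry, namely 1 ⇒ T=1.
Step 4. [col 1: K + W ≡ Q (mod 10)] from column 1 (K=2, W=4, carry-in 0, digits 1,2,4 already taken and all letters distinct): Q must equal 6. So Q=6.
Step 5. [col 2: I + V ≡ I (mod 10)] in column 2 we have I+V≡I with carry-in 0; given nothing yet and digits 1,2,4,6 already taken and all letters distinct, that pins V to 0. So V=0.
Step 6. [col 2: I + V ≡ I (mod 10)] I=8 is one option consistent with column 2 (I + V ≡ I (mod 10), carry-in 0) — take it, so I=8.
Step 7. [col 5: O + S ≡ W (mod 10)] no forcing yet in column 5 (carry-in 0); S=9 is free and consistent — try it ⇒ S=9.
Step 8. [col 5: O + S ≡ W (mod 10)] column 5: given S=9, W=4, carry-in 0, and digits 0,1,2,4,6,8,9 already taken and all letters distinct, O+S≡W (mod 10) forces O=5 ⇒ O=5.
Step 9. [col 6: L + O ≡ G (mod 10)] in column 6 we have L+O≡G with carry-in 1; given O=5 and digits 0,1,2,4,5,6,8,9 already taken and all letters distinct, that pins L to 7 ⇒ L=7.
Step 10. [col 6: L + O ≡ G (mod 10)] from column 6 (L=7, O=5, carry-in 1, digits 0,1,2,4,5,6,7,8,9 already taken and all letters distinct): G must equal 3, so G=3.

Answer: G=3, I=8, K=2, L=7, O=5, Q=6, S=9, T=1, V=0, W=4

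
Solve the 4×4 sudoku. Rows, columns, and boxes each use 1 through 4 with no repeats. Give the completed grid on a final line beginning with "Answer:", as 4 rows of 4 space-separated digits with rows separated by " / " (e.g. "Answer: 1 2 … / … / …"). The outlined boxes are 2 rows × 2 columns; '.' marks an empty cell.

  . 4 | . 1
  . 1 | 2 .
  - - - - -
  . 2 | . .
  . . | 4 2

Step 1. [r2c1∈{3}] r2c1's peers cover all but 3. So r2c1=3.
Step 2. [r3c3∈{1,3}] r3c3 is the only open cell in col 3 admitting 1 ⇒ r3c3=1.
Step 3. [r4c2∈{3}] r4c2 is down to just 3 ⇒ r4c2=3.
Step 4. [r4c1∈{1}] nothing but 1 survives at r4c1. So r4c1=1.
Step 5. [r3c4∈{3}] r3c4's peers cover all but 3 ⇒ r3c4=3.
Step 6. [r1c1∈{2}] only 2 remains possible at r1c1, so r1c1=2.
Step 7. [r1c3∈{3}] r1c3 is down to just 3. So r1c3=3.
Step 8. [r2c4∈{4}] r2c4 has the single candidate 4. So r2c4=4.
Step 9. [r3c1∈{4}] r3c1 is down to just 4, so r3c1=4.

Answer: 2 4 3 1 / 3 1 2 4 / 4 2 1 3 / 1 3 4 2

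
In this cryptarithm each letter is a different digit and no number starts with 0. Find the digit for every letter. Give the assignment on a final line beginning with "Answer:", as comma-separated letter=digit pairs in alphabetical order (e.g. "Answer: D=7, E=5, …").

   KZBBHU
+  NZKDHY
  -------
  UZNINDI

Step 1. [col 1: U + Y ≡ I (mod 10)] U=1 is one option consistent with column 1 (U + Y ≡ I (mod 10), carry-in 0) — take it, so U=1.
Step 2. [col 1: U + Y ≡ I (mod 10)] no forcing yet in column 1 (carry-in 0); I=4 is free and consistent — try it, so I=4.
Step 3. [col 1: U + Y ≡ I (mod 10)] column 1 reads U+Y+carry(0)=I with U=1, I=4; with digits 1,4 already taken and all letters distinct, the only value for Y is 3, so Y=3.
Step 4. [col 2: H + H ≡ D (mod 10)] D=8 is one option consistent with column 2 (H + H ≡ D (mod 10), carry-in 0) — take it. So D=8.
Step 5. [col 2: H + H ≡ D (mod 10)] column 2: given D=8, carry-in 0, and digits 1,3,4,8 already taken and all letters distinct, H+H≡D (mod 10) forces H=9. So H=9.
Step 6. [col 3: B + D ≡ N (mod 10)] no forcing yet in column 3 (carry-in 1); B=6 is free and consistent — try it, so B=6.
Step 7. [col 3: B + D ≡ N (mod 10)] in column 3 we have B+D≡N with carry-in 1; given B=6, D=8 and digits 1,3,4,6,8,9 already taken and all letters distinct, that pins N to 5, so N=5.
Step 8. [col 4: B + K ≡ I (mod 10)] from column 4 (B=6, I=4, carry-in 1, digits 1,3,4,5,6,8,9 already taken and all letters distinct): K must equal 7. So K=7.
Step 9. [col 5: Z + Z ≡ N (mod 10)] from column 5 (N=5, carry-in 1, digits 1,3,4,5,6,7,8,9 already taken and all letters distinct): Z must equal 2, so Z=2.

Answer: B=6, D=8, H=9, I=4, K=7, N=5, U=1, Y=3, Z=2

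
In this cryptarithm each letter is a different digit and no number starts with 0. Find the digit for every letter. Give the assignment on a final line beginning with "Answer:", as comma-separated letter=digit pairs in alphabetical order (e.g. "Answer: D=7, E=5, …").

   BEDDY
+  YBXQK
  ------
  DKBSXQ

Step 1. [col 1: Y + K ≡ Q (mod 10)] no forcing yet in column 1 (carry-in 0); Y=3 is free and consistent — try it. So Y=3.
Step 2. [D] adding two 5-digit numbers gives at most 5+1 digits, and here it does — D is that final carry and must be 1, so D=1.
Step 3. [col 1: Y + K ≡ Q (mod 10)] column 1 (Y + K ≡ Q (mod 10), carry-in 0) doesn't pin K yet; pick K=2 and continue ⇒ K=2.
Step 4. [col 1: Y + K ≡ Q (mod 10)] column 1 reads Y+K+carry(0)=Q with Y=3, K=2; with digits 1,2,3 already taken and all letters distinct, the only value for Q is 5, so Q=5.
Step 5. [col 2: D + Q ≡ X (mod 10)] column 2 reads D+Q+carry(0)=X with D=1, Q=5; with digits 1,2,3,5 already taken and all letters distinct, the only value for X is 6 ⇒ X=6.
Step 6. [col 3: D + X ≡ S (mod 10)] column 3 reads D+X+carry(0)=S with D=1, X=6; with digits 1,2,3,5,6 already taken and all letters distinct, the only value for S is 7, so S=7.
Step 7. [col 4: E + B ≡ B (mod 10)] from column 4 (nothing yet, carry-in 0, digits 1,2,3,5,6,7 already taken and all letters distinct): E must equal 0. So E=0.
Step 8. [col 4: E + B ≡ B (mod 10)] no forcing yet in column 4 (carry-in 0); B=9 is free and consistent — try it ⇒ B=9.

Answer: B=9, D=1, E=0, K=2, Q=5, S=7, X=6, Y=3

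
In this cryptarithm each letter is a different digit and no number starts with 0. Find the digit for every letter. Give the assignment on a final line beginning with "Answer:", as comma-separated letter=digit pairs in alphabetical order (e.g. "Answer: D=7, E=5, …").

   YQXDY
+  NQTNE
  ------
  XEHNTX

Step 1. [col 1: Y + E ≡ X (mod 10)] E=3 is one option consistent with column 1 (Y + E ≡ X (mod 10), carry-in 0) — take it ⇒ E=3.
Step 2. [col 1: Y + E ≡ X (mod 10)] X=1 is one option consistent with column 1 (Y + E ≡ X (mod 10), carry-in 0) — take it. So X=1.
Step 3. [col 1: Y + E ≡ X (mod 10)] in column 1 we have Y+E≡X with carry-in 0; given E=3, X=1 and digits 1,3 already taken and all letters distinct, that pins Y to 8 ⇒ Y=8.
Step 4. [col 2: D + N ≡ T (mod 10)] no forcing yet in column 2 (carry-in 1); D=7 is free and consistent — try it. So D=7.
Step 5. [col 2: D + N ≡ T (mod 10)] no forcing yet in column 2 (carry-in 1); N=4 is free and consistent — try it ⇒ N=4.
Step 6. [col 2: D + N ≡ T (mod 10)] in column 2 we have D+N≡T with carry-in 1; given D=7, N=4 and digits 1,3,4,7,8 already taken and all letters distinct, that pins T to 2. So T=2.
Step 7. [col 4: Q + Q ≡ H (mod 10)] column 4 reads Q+Q+carry(0)=H with nothing yet; with digits 1,2,3,4,7,8 already taken and all letters distinct, the only value for H is 0. So H=0.
Step 8. [col 4: Q + Q ≡ H (mod 10)] from column 4 (H=0, carry-in 0, digits 0,1,2,3,4,7,8 already taken and all letters distinct): Q must equal 5 ⇒ Q=5.

Answer: D=7, E=3, H=0, N=4, Q=5, T=2, X=1, Y=8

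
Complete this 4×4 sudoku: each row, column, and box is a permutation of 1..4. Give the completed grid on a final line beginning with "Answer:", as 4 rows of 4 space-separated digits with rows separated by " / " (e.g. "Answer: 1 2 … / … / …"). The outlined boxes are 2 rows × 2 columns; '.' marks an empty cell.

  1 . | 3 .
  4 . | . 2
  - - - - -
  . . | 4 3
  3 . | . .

Step 1. [r4c3∈{1,2}] col 3 places 2 nowhere but r4c3, so r4c3=2.
Step 2. [r3c2∈{1,2}] across row 3, 1 lands solely at r3c2 ⇒ r3c2=1.
Step 3. [r1c2∈{2}] nothing but 2 survives at r1c2, so r1c2=2.
Step 4. [r1c4∈{4}] r1c4 is down to just 4, so r1c4=4.
Step 5. [r4c4∈{1}] r4c4 has the single candidate 1 ⇒ r4c4=1.
Step 6. [r2c2∈{3}] nothing but 3 survives at r2c2. So r2c2=3.
Step 7. [r4c2∈{4}] r4c2 is down to just 4 ⇒ r4c2=4.
Step 8. [r3c1∈{2}] r3c1's peers cover all but 2. So r3c1=2.
Step 9. [r2c3∈{1}] r2c3 has the single candidate 1. So r2c3=1.

Answer: 1 2 3 4 / 4 3 1 2 / 2 1 4 3 / 3 4 2 1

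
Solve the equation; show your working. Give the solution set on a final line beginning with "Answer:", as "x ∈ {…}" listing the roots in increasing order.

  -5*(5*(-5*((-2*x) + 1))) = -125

Step 1. [-5*(5*(-5*((-2*x) + 1))) = -125] LHS = -5·(…); ÷-5 both sides ⇒ div: 5*(-5*((-2*x) + 1)) = 25.
Step 2. [5*(-5*((-2*x) + 1)) = 25] 5 out front; divide by 5, so div: -5*((-2*x) + 1) = 5.
Step 3. [-5*((-2*x) + 1) = 5] -5·(inner) — divide through by -5 ⇒ div: (-2*x) + 1 = -1.
Step 4. [(-2*x) + 1 = -1] peel the +1: subtract 1 from each side ⇒ sub: -2*x = -2.
Step 5. [-2*x = -2] divide by the outer -2 ⇒ div: x = 1.

Answer: x ∈ {1}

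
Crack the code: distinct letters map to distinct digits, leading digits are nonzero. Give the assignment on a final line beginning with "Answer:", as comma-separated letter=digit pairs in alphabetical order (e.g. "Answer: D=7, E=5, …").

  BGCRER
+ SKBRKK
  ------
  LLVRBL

Step 1. [col 1: R + K ≡ L (mod 10)] no forcing yet in column 1 (carry-in 0); R=9 is free and consistent — try it. So R=9.
Step 2. [col 1: R + K ≡ L (mod 10)] several values work for L in column 1 (R + K ≡ L (mod 10), carry-in 0); try L=4, so L=4.
Step 3. [col 1: R + K ≡ L (mod 10)] column 1: given R=9, L=4, carry-in 0, and digits 4,9 already taken and all letters distinct, R+K≡L (mod 10) forces K=5 ⇒ K=5.
Step 4. [col 2: E + K ≡ B (mod 10)] column 2 (E + K ≡ B (mod 10), carry-in 1) doesn't pin B yet; pick B=2 and continue, so B=2.
Step 5. [col 2: E + K ≡ B (mod 10)] in column 2 we have E+K≡B with carry-in 1; given K=5, B=2 and digits 2,4,5,9 already taken and all letters distinct, that pins E to 6 ⇒ E=6.
Step 6. [col 4: C + B ≡ V (mod 10)] column 4 (C + B ≡ V (mod 10), carry-in 1) doesn't pin C yet; pick C=7 and continue. So C=7.
Step 7. [col 4: C + B ≡ V (mod 10)] from column 4 (C=7, B=2, carry-in 1, digits 2,4,5,6,7,9 already taken and all letters distinct): V must equal 0 ⇒ V=0.
Step 8. [col 5: G + K ≡ L (mod 10)] column 5 reads G+K+carry(1)=L with K=5, L=4; with digits 0,2,4,5,6,7,9 already taken and all letters distinct, the only value for G is 8, so G=8.
Step 9. [col 6: B + S ≡ L (mod 10)] in column 6 we have B+S≡L with carry-in 1; given B=2, L=4 and digits 0,2,4,5,6,7,8,9 already taken and all letters distinct, that pins S to 1, so S=1.

Answer: B=2, C=7, E=6, G=8, K=5, L=4, R=9, S=1, V=0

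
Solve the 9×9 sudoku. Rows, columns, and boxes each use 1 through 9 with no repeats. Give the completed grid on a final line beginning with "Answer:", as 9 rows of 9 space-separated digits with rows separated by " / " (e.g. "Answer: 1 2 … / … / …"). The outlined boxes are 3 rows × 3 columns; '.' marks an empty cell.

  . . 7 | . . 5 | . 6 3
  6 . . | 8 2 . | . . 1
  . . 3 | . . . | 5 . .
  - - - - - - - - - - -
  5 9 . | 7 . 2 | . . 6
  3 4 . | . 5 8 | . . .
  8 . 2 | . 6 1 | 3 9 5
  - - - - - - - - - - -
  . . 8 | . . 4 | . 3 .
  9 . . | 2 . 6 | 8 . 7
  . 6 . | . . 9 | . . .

Step 1. [r3c9∈{2,4,8,9}] r3c9 is the only open cell in col 9 admitting 8 ⇒ r3c9=8.
Step 2. [r9c9∈{2,4}] r9c9 is the only open cell in col 9 admitting 4, so r9c9=4.
Step 3. [r4c3∈{1}] nothing but 1 survives at r4c3, so r4c3=1.
Step 4. [r9c3∈{5}] r9c3's peers cover all but 5 ⇒ r9c3=5.
Step 5. [r4c7∈{4}] r4c7's peers cover all but 4 ⇒ r4c7=4.
Step 6. [r3c6∈{7}] r3c6 has the single candidate 7. So r3c6=7.
Step 7. [r7c7∈{1,2,6,9}] across row 7, 6 lands solely at r7c7, so r7c7=6.
Step 8. [r3c4∈{1,4,6,9}] r3c4 is the only open cell in row 3 admitting 6 ⇒ r3c4=6.
Step 9. [r3c5∈{1,4,9}] across row 3, 9 lands solely at r3c5. So r3c5=9.
Step 10. [r9c5∈{1,3,7,8}] row 9 places 8 nowhere but r9c5, so r9c5=8.
Step 11. [r9c1∈{1,2,7}] r9c1 is the only open cell in row 9 admitting 7, so r9c1=7.
Step 12. [r5c9∈{2}] nothing but 2 survives at r5c9. So r5c9=2.
Step 13. [r1c5∈{1,4}] r1c5 is the only open cell in col 5 admitting 4, so r1c5=4.
Step 14. [r1c4∈{1}] r1c4 has the single candidate 1. So r1c4=1.
Step 15. [r1c1∈{2}] nothing but 2 survives at r1c1 ⇒ r1c1=2.
Step 16. [r7c1∈{1}] r7c1's peers cover all but 1, so r7c1=1.
Step 17. [r3c1∈{4}] nothing but 4 survives at r3c1. So r3c1=4.
Step 18. [r9c7∈{1,2}] col 7 places 2 nowhere but r9c7 ⇒ r9c7=2.
Step 19. [r9c8∈{1}] r9c8 is down to just 1. So r9c8=1.
Step 20. [r5c8∈{7}] only 7 remains possible at r5c8 ⇒ r5c8=7.
Step 21. [r2c7∈{7,9}] r2c7 is the only open cell in row 2 admitting 7. So r2c7=7.
Step 22. [r8c5∈{1,3}] across row 8, 1 lands solely at r8c5, so r8c5=1.
Step 23. [r7c4∈{5}] only 5 remains possible at r7c4, so r7c4=5.
Step 24. [r5c4∈{9}] r5c4 has the single candidate 9 ⇒ r5c4=9.
Step 25. [r6c2∈{7}] r6c2's peers cover all but 7. So r6c2=7.
Step 26. [r4c8∈{8}] r4c8's peers cover all but 8, so r4c8=8.
Step 27. [r5c7∈{1}] r5c7 is down to just 1 ⇒ r5c7=1.
Step 28. [r2c2∈{5}] only 5 remains possible at r2c2 ⇒ r2c2=5.
Step 29. [r8c3∈{4}] only 4 remains possible at r8c3, so r8c3=4.
Step 30. [r2c6∈{3}] nothing but 3 survives at r2c6, so r2c6=3.
Step 31. [r7c2∈{2}] r7c2's peers cover all but 2, so r7c2=2.
Step 32. [r2c3∈{9}] r2c3 has the single candidate 9 ⇒ r2c3=9.
Step 33. [r1c7∈{9}] r1c7's peers cover all but 9. So r1c7=9.
Step 34. [r8c2∈{3}] r8c2 has the single candidate 3. So r8c2=3.
Step 35. [r9c4∈{3}] r9c4 is down to just 3, so r9c4=3.
Step 36. [r3c8∈{2}] only 2 remains possible at r3c8, so r3c8=2.
Step 37. [r1c2∈{8}] r1c2 is down to just 8 ⇒ r1c2=8.
Step 38. [r3c2∈{1}] r3c2 has the single candidate 1, so r3c2=1.
Step 39. [r6c4∈{4}] r6c4 has the single candidate 4, so r6c4=4.
Step 40. [r5c3∈{6}] r5c3's peers cover all but 6. So r5c3=6.
Step 41. [r2c8∈{4}] r2c8 has the single candidate 4, so r2c8=4.
Step 42. [r8c8∈{5}] nothing but 5 survives at r8c8, so r8c8=5.
Step 43. [r7c5∈{7}] r7c5 is down to just 7, so r7c5=7.
Step 44. [r4c5∈{3}] r4c5 is down to just 3, so r4c5=3.
Step 45. [r7c9∈{9}] r7c9 has the single candidate 9, so r7c9=9.

Answer: 2 8 7 1 4 5 9 6 3 / 6 5 9 8 2 3 7 4 1 / 4 1 3 6 9 7 5 2 8 / 5 9 1 7 3 2 4 8 6 / 3 4 6 9 5 8 1 7 2 / 8 7 2 4 6 1 3 9 5 / 1 2 8 5 7 4 6 3 9 / 9 3 4 2 1 6 8 5 7 / 7 6 5 3 8 9 2 1 4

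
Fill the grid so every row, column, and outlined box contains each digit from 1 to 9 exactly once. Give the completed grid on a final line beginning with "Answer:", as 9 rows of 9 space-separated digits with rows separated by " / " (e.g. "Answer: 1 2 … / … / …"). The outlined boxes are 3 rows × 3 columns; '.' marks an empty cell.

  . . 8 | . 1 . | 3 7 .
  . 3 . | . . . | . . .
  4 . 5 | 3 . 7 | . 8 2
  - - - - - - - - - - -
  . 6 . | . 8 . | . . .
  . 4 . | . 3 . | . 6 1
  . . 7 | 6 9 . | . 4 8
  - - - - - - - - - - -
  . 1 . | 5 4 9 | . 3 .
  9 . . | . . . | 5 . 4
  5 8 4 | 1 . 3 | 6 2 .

Step 1. [r2c5∈{2,5,6}] r2c5 is the only open cell in col 5 admitting 5. So r2c5=5.
Step 2. [r8c5∈{2,6,7}] across col 5, 2 lands solely at r8c5, so r8c5=2.
Step 3. [r4c9∈{3,5,7,9}] r4c9 is the only open cell in col 9 admitting 3, so r4c9=3.
Step 4. [r6c7∈{2}] only 2 remains possible at r6c7. So r6c7=2.
Step 5. [r1c2∈{2,9}] across col 2, 2 lands solely at r1c2. So r1c2=2.
Step 6. [r1c1∈{6}] nothing but 6 survives at r1c1, so r1c1=6.
Step 7. [r1c6∈{4}] r1c6's peers cover all but 4 ⇒ r1c6=4.
Step 8. [r5c6∈{2,5}] row 5 places 5 nowhere but r5c6. So r5c6=5.
Step 9. [r9c9∈{7,9}] in row 9, 9 fits only at r9c9, so r9c9=9.
Step 10. [r3c7∈{1,9}] in row 3, 1 fits only at r3c7, so r3c7=1.
Step 11. [r2c8∈{9}] r2c8's peers cover all but 9 ⇒ r2c8=9.
Step 12. [r8c6∈{6,8}] across box 8, 6 lands solely at r8c6, so r8c6=6.
Step 13. [r8c4∈{7,8}] 8 has one home in row 8: r8c4 ⇒ r8c4=8.
Step 14. [r2c4∈{2}] nothing but 2 survives at r2c4, so r2c4=2.
Step 15. [r4c6∈{1,2}] r4c6 is the only open cell in col 6 admitting 2 ⇒ r4c6=2.
Step 16. [r4c1∈{1}] r4c1's peers cover all but 1 ⇒ r4c1=1.
Step 17. [r4c3∈{9}] r4c3's peers cover all but 9, so r4c3=9.
Step 18. [r4c7∈{7}] nothing but 7 survives at r4c7 ⇒ r4c7=7.
Step 19. [r5c3∈{2}] nothing but 2 survives at r5c3, so r5c3=2.
Step 20. [r8c2∈{7}] r8c2 is down to just 7, so r8c2=7.
Step 21. [r6c6∈{1}] only 1 remains possible at r6c6 ⇒ r6c6=1.
Step 22. [r1c9∈{5}] nothing but 5 survives at r1c9. So r1c9=5.
Step 23. [r2c7∈{4}] only 4 remains possible at r2c7, so r2c7=4.
Step 24. [r1c4∈{9}] nothing but 9 survives at r1c4. So r1c4=9.
Step 25. [r8c8∈{1}] r8c8 is down to just 1 ⇒ r8c8=1.
Step 26. [r7c3∈{6}] r7c3 is down to just 6. So r7c3=6.
Step 27. [r5c7∈{9}] r5c7 is down to just 9. So r5c7=9.
Step 28. [r7c7∈{8}] r7c7's peers cover all but 8, so r7c7=8.
Step 29. [r7c1∈{2}] only 2 remains possible at r7c1, so r7c1=2.
Step 30. [r2c9∈{6}] only 6 remains possible at r2c9 ⇒ r2c9=6.
Step 31. [r7c9∈{7}] r7c9's peers cover all but 7, so r7c9=7.
Step 32. [r4c4∈{4}] only 4 remains possible at r4c4, so r4c4=4.
Step 33. [r3c5∈{6}] only 6 remains possible at r3c5. So r3c5=6.
Step 34. [r6c2∈{5}] only 5 remains possible at r6c2, so r6c2=5.
Step 35. [r2c6∈{8}] only 8 remains possible at r2c6. So r2c6=8.
Step 36. [r6c1∈{3}] only 3 remains possible at r6c1. So r6c1=3.
Step 37. [r5c4∈{7}] r5c4 is down to just 7. So r5c4=7.
Step 38. [r2c1∈{7}] r2c1 has the single candidate 7, so r2c1=7.
Step 39. [r5c1∈{8}] r5c1's peers cover all but 8. So r5c1=8.
Step 40. [r3c2∈{9}] nothing but 9 survives at r3c2 ⇒ r3c2=9.
Step 41. [r4c8∈{5}] r4c8 is down to just 5 ⇒ r4c8=5.
Step 42. [r2c3∈{1}] nothing but 1 survives at r2c3, so r2c3=1.
Step 43. [r8c3∈{3}] only 3 remains possible at r8c3, so r8c3=3.
Step 44. [r9c5∈{7}] nothing but 7 survives at r9c5. So r9c5=7.

Answer: 6 2 8 9 1 4 3 7 5 / 7 3 1 2 5 8 4 9 6 / 4 9 5 3 6 7 1 8 2 / 1 6 9 4 8 2 7 5 3 / 8 4 2 7 3 5 9 6 1 / 3 5 7 6 9 1 2 4 8 / 2 1 6 5 4 9 8 3 7 / 9 7 3 8 2 6 5 1 4 / 5 8 4 1 7 3 6 2 9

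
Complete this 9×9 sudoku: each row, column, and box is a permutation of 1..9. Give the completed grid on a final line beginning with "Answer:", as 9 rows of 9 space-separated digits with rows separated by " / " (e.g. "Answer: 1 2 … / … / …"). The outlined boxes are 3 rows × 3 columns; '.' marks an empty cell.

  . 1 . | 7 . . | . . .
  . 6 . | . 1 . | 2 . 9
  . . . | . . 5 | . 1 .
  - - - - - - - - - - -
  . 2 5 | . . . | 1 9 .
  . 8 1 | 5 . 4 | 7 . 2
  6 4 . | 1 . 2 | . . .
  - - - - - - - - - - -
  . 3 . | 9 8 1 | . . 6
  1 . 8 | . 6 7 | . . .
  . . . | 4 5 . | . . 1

Step 1. [r3c9∈{3,4,7,8}] col 9 places 7 nowhere but r3c9, so r3c9=7.
Step 2. [r1c6∈{3,6,8,9}] 9 has one home in col 6: r1c6 ⇒ r1c6=9.
Step 3. [r9c2∈{7,9}] in col 2, 7 fits only at r9c2 ⇒ r9c2=7.
Step 4. [r9c6∈{3}] nothing but 3 survives at r9c6 ⇒ r9c6=3.
Step 5. [r8c2∈{5,9}] col 2 places 5 nowhere but r8c2. So r8c2=5.
Step 6. [r2c6∈{8}] nothing but 8 survives at r2c6 ⇒ r2c6=8.
Step 7. [r2c4∈{3}] r2c4 has the single candidate 3 ⇒ r2c4=3.
Step 8. [r4c9∈{3,4,8}] r4c9 is the only open cell in row 4 admitting 4. So r4c9=4.
Step 9. [r8c9∈{3}] only 3 remains possible at r8c9, so r8c9=3.
Step 10. [r3c4∈{2,6}] box 2 places 6 nowhere but r3c4 ⇒ r3c4=6.
Step 11. [r1c7∈{3,4,5,6,8}] 6 has one home in col 7: r1c7, so r1c7=6.
Step 12. [r7c8∈{2,4,5,7}] in row 7, 7 fits only at r7c8, so r7c8=7.
Step 13. [r3c2∈{9}] nothing but 9 survives at r3c2 ⇒ r3c2=9.
Step 14. [r8c7∈{4,9}] row 8 places 9 nowhere but r8c7 ⇒ r8c7=9.
Step 15. [r8c8∈{2,4}] 4 has one home in row 8: r8c8, so r8c8=4.
Step 16. [r3c7∈{3,4,8}] col 7 places 4 nowhere but r3c7, so r3c7=4.
Step 17. [r1c8∈{3,5,8}] across box 3, 3 lands solely at r1c8, so r1c8=3.
Step 18. [r6c7∈{3,5,8}] r6c7 is the only open cell in col 7 admitting 3, so r6c7=3.
Step 19. [r1c5∈{2,4}] r1c5 is the only open cell in col 5 admitting 4, so r1c5=4.
Step 20. [r1c3∈{2}] r1c3 is down to just 2. So r1c3=2.
Step 21. [r2c8∈{5}] only 5 remains possible at r2c8. So r2c8=5.
Step 22. [r9c8∈{2,8}] col 8 places 2 nowhere but r9c8 ⇒ r9c8=2.
Step 23. [r3c1∈{3,8}] r3c1 is the only open cell in row 3 admitting 8. So r3c1=8.
Step 24. [r9c1∈{9}] r9c1 has the single candidate 9. So r9c1=9.
Step 25. [r6c3∈{7,9}] 9 has one home in col 3: r6c3 ⇒ r6c3=9.
Step 26. [r4c1∈{3,7}] 7 has one home in box 4: r4c1. So r4c1=7.
Step 27. [r7c3∈{4}] nothing but 4 survives at r7c3. So r7c3=4.
Step 28. [r4c5∈{3}] r4c5 is down to just 3 ⇒ r4c5=3.
Step 29. [r6c9∈{5,8}] row 6 places 5 nowhere but r6c9 ⇒ r6c9=5.
Step 30. [r2c1∈{4}] r2c1's peers cover all but 4, so r2c1=4.
Step 31. [r5c5∈{9}] r5c5 has the single candidate 9. So r5c5=9.
Step 32. [r9c7∈{8}] r9c7 is down to just 8. So r9c7=8.
Step 33. [r6c5∈{7}] nothing but 7 survives at r6c5. So r6c5=7.
Step 34. [r1c1∈{5}] nothing but 5 survives at r1c1. So r1c1=5.
Step 35. [r1c9∈{8}] only 8 remains possible at r1c9 ⇒ r1c9=8.
Step 36. [r5c8∈{6}] r5c8 is down to just 6. So r5c8=6.
Step 37. [r2c3∈{7}] only 7 remains possible at r2c3. So r2c3=7.
Step 38. [r6c8∈{8}] nothing but 8 survives at r6c8, so r6c8=8.
Step 39. [r4c4∈{8}] r4c4's peers cover all but 8 ⇒ r4c4=8.
Step 40. [r8c4∈{2}] only 2 remains possible at r8c4. So r8c4=2.
Step 41. [r4c6∈{6}] r4c6 has the single candidate 6 ⇒ r4c6=6.
Step 42. [r9c3∈{6}] r9c3 has the single candidate 6, so r9c3=6.
Step 43. [r3c3∈{3}] r3c3 has the single candidate 3, so r3c3=3.
Step 44. [r7c7∈{5}] r7c7's peers cover all but 5, so r7c7=5.
Step 45. [r5c1∈{3}] r5c1 is down to just 3. So r5c1=3.
Step 46. [r7c1∈{2}] only 2 remains possible at r7c1, so r7c1=2.
Step 47. [r3c5∈{2}] only 2 remains possible at r3c5. So r3c5=2.

Answer: 5 1 2 7 4 9 6 3 8 / 4 6 7 3 1 8 2 5 9 / 8 9 3 6 2 5 4 1 7 / 7 2 5 8 3 6 1 9 4 / 3 8 1 5 9 4 7 6 2 / 6 4 9 1 7 2 3 8 5 / 2 3 4 9 8 1 5 7 6 / 1 5 8 2 6 7 9 4 3 / 9 7 6 4 5 3 8 2 1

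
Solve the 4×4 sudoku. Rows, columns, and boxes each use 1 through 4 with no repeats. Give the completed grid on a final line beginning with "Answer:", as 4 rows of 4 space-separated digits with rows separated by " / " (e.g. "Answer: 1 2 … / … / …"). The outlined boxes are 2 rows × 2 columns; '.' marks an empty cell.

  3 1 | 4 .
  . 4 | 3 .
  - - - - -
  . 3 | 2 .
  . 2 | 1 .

Step 1. [r3c4∈{4}] nothing but 4 survives at r3c4 ⇒ r3c4=4.
Step 2. [r2c4∈{1,2}] 1 has one home in row 2: r2c4. So r2c4=1.
Step 3. [r1c4∈{2}] nothing but 2 survives at r1c4 ⇒ r1c4=2.
Step 4. [r3c1∈{1}] only 1 remains possible at r3c1. So r3c1=1.
Step 5. [r4c4∈{3}] nothing but 3 survives at r4c4 ⇒ r4c4=3.
Step 6. [r4c1∈{4}] r4c1's peers cover all but 4, so r4c1=4.
Step 7. [r2c1∈{2}] only 2 remains possible at r2c1. So r2c1=2.

Answer: 3 1 4 2 / 2 4 3 1 / 1 3 2 4 / 4 2 1 3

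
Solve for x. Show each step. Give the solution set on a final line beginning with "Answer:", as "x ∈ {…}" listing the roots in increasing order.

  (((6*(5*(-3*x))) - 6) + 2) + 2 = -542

Step 1. [(((6*(5*(-3*x))) - 6) + 2) + 2 = -542] subtract 2: x sits inside (… + 2) ⇒ sub: ((6*(5*(-3*x))) - 6) + 2 = -544.
Step 2. [((6*(5*(-3*x))) - 6) + 2 = -544] 2 comes off first (subtract 2), so sub: (6*(5*(-3*x))) - 6 = -546.
Step 3. [(6*(5*(-3*x))) - 6 = -546] 6 | LHS and 6 | -546: pull 6 out. So factor: (5*(-3*x)) - 1 = -91.
Step 4. [(5*(-3*x)) - 1 = -91] 1 comes off first (add 1) ⇒ sub: 5*(-3*x) = -90.
Step 5. [5*(-3*x) = -90] 5·(inner) — divide through by 5, so div: -3*x = -18.
Step 6. [-3*x = -18] leading coefficient -3: divide by -3. So div: x = 6.

Answer: x ∈ {6}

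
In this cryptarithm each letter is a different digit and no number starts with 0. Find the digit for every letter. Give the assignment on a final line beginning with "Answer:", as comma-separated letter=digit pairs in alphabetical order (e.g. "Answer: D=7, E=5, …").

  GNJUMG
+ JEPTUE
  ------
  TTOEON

Step 1. [col 1: G + E ≡ N (mod 10)] column 1 (G + E ≡ N (mod 10), carry-in 0) doesn't pin E yet; pick E=6 and continue. So E=6.
Step 2. [col 1: G + E ≡ N (mod 10)] G=5 is one option consistent with column 1 (G + E ≡ N (mod 10), carry-in 0) — take it. So G=5.
Step 3. [col 1: G + E ≡ N (mod 10)] in column 1 we have G+E≡N with carry-in 0; given G=5, E=6 and digits 5,6 already taken and all letters distinct, that pins N to 1 ⇒ N=1.
Step 4. [col 2: M + U ≡ O (mod 10)] no forcing yet in column 2 (carry-in 1); M=4 is free and consistent — try it ⇒ M=4.
Step 5. [col 2: M + U ≡ O (mod 10)] several values work for O in column 2 (M + U ≡ O (mod 10), carry-in 1); try O=3. So O=3.
Step 6. [col 2: M + U ≡ O (mod 10)] from column 2 (M=4, O=3, carry-in 1, digits 1,3,4,5,6 already taken and all letters distinct): U must equal 8. So U=8.
Step 7. [col 3: U + T ≡ E (mod 10)] column 3 reads U+T+carry(1)=E with U=8, E=6; with digits 1,3,4,5,6,8 already taken and all letters distinct, the only value for T is 7. So T=7.
Step 8. [col 4: J + P ≡ O (mod 10)] column 4 (J + P ≡ O (mod 10), carry-in 1) doesn't pin P yet; pick P=0 and continue, so P=0.
Step 9. [col 4: J + P ≡ O (mod 10)] column 4 reads J+P+carry(1)=O with P=0, O=3; with digits 0,1,3,4,5,6,7,8 already taken and all letters distinct, the only value for J is 2, so J=2.

Answer: E=6, G=5, J=2, M=4, N=1, O=3, P=0, T=7, U=8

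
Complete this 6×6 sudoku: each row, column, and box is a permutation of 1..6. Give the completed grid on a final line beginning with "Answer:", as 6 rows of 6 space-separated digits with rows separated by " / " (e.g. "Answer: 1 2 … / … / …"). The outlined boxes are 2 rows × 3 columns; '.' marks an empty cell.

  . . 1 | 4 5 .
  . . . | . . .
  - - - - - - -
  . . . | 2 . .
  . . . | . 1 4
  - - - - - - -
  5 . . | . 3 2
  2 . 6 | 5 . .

Step 1. [r6c2∈{1,3,4}] across row 6, 3 lands solely at r6c2, so r6c2=3.
Step 2. [r3c5∈{6}] nothing but 6 survives at r3c5, so r3c5=6.
Step 3. [r1c2∈{2,6}] across row 1, 2 lands solely at r1c2. So r1c2=2.
Step 4. [r4c4∈{3}] nothing but 3 survives at r4c4, so r4c4=3.
Step 5. [r5c2∈{1,4}] r5c2 is the only open cell in box 5 admitting 1. So r5c2=1.
Step 6. [r4c1∈{6}] r4c1's peers cover all but 6. So r4c1=6.
Step 7. [r1c1∈{3}] nothing but 3 survives at r1c1 ⇒ r1c1=3.
Step 8. [r2c2∈{4,5,6}] 6 has one home in col 2: r2c2 ⇒ r2c2=6.
Step 9. [r3c2∈{4,5}] 4 has one home in col 2: r3c2, so r3c2=4.
Step 10. [r2c3∈{4,5}] r2c3 is the only open cell in row 2 admitting 5, so r2c3=5.
Step 11. [r6c6∈{1}] only 1 remains possible at r6c6. So r6c6=1.
Step 12. [r2c6∈{3}] r2c6's peers cover all but 3 ⇒ r2c6=3.
Step 13. [r2c5∈{2}] r2c5 has the single candidate 2, so r2c5=2.
Step 14. [r2c1∈{4}] only 4 remains possible at r2c1. So r2c1=4.
Step 15. [r3c1∈{1}] r3c1's peers cover all but 1, so r3c1=1.
Step 16. [r5c3∈{4}] nothing but 4 survives at r5c3, so r5c3=4.
Step 17. [r3c6∈{5}] nothing but 5 survives at r3c6, so r3c6=5.
Step 18. [r4c3∈{2}] r4c3 is down to just 2, so r4c3=2.
Step 19. [r5c4∈{6}] r5c4 has the single candidate 6. So r5c4=6.
Step 20. [r4c2∈{5}] r4c2 is down to just 5. So r4c2=5.
Step 21. [r6c5∈{4}] r6c5's peers cover all but 4, so r6c5=4.
Step 22. [r3c3∈{3}] only 3 remains possible at r3c3 ⇒ r3c3=3.
Step 23. [r1c6∈{6}] r1c6 is down to just 6 ⇒ r1c6=6.
Step 24. [r2c4∈{1}] only 1 remains possible at r2c4 ⇒ r2c4=1.

Answer: 3 2 1 4 5 6 / 4 6 5 1 2 3 / 1 4 3 2 6 5 / 6 5 2 3 1 4 / 5 1 4 6 3 2 / 2 3 6 5 4 1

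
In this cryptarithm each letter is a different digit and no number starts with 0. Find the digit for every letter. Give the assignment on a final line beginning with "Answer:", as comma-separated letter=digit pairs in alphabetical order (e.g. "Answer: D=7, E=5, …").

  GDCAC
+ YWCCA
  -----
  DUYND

Step 1. [col 1: C + A ≡ D (mod 10)] no forcing yet in column 1 (carry-in 0); A=8 is free and consistent — try it, so A=8.
Step 2. [col 1: C + A ≡ D (mod 10)] several values work for C in column 1 (C + A ≡ D (mod 10), carry-in 0); try C=6. So C=6.
Step 3. [col 1: C + A ≡ D (mod 10)] from column 1 (C=6, A=8, carry-in 0, digits 6,8 already taken and all letters distinct): D must equal 4 ⇒ D=4.
Step 4. [col 2: A + C ≡ N (mod 10)] in column 2 we have A+C≡N with carry-in 1; given A=8, C=6 and digits 4,6,8 already taken and all letters distinct, that pins N to 5, so N=5.
Step 5. [col 3: C + C ≡ Y (mod 10)] column 3: given C=6, carry-in 1, and digits 4,5,6,8 already taken and all letters distinct, C+C≡Y (mod 10) forces Y=3. So Y=3.
Step 6. [col 4: D + W ≡ U (mod 10)] W=2 is one option consistent with column 4 (D + W ≡ U (mod 10), carry-in 1) — take it. So W=2.
Step 7. [col 4: D + W ≡ U (mod 10)] in column 4 we have D+W≡U with carry-in 1; given D=4, W=2 and digits 2,3,4,5,6,8 already taken and all letters distinct, that pins U to 7 ⇒ U=7.
Step 8. [col 5: G + Y ≡ D (mod 10)] from column 5 (Y=3, D=4, carry-in 0, digits 2,3,4,5,6,7,8 already taken and all letters distinct): G must equal 1 ⇒ G=1.

Answer: A=8, C=6, D=4, G=1, N=5, U=7, W=2, Y=3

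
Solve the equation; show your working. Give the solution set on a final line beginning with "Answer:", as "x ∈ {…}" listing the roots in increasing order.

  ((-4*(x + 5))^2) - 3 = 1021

Step 1. [((-4*(x + 5))^2) - 3 = 1021] the outer -3 inverts by adding 3. So sub: (-4*(x + 5))^2 = 1024.
Step 2. [(-4*(x + 5))^2 = 1024] LHS squared, RHS 1024 ≥ 0: apply √ (±). So sqrt: -4*(x + 5) = 32 or -32.
Step 3. [-4*(x + 5) = 32 or -32] -4·(inner) — divide through by -4 ⇒ div: x + 5 = -8 or 8.
Step 4. [x + 5 = -8 or 8] subtract 5: x sits inside (… + 5). So sub: x = -13 or 3.

Answer: x ∈ {-13, 3}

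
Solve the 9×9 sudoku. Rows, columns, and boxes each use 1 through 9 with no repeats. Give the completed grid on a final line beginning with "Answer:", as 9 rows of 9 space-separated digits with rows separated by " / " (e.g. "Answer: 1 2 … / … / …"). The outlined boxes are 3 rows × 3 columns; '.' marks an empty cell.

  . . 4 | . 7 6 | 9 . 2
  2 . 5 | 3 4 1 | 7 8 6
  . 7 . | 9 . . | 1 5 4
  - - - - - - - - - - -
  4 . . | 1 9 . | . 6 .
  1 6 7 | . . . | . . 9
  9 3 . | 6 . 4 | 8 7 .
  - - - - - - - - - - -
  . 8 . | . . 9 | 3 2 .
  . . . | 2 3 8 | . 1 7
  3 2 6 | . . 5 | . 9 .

Step 1. [r7c9∈{5}] nothing but 5 survives at r7c9 ⇒ r7c9=5.
Step 2. [r3c6∈{2}] r3c6's peers cover all but 2, so r3c6=2.
Step 3. [r3c5∈{8}] r3c5's peers cover all but 8, so r3c5=8.
Step 4. [r6c5∈{2,5}] row 6 places 5 nowhere but r6c5 ⇒ r6c5=5.
Step 5. [r8c2∈{4,5,9}] in col 2, 4 fits only at r8c2, so r8c2=4.
Step 6. [r5c7∈{2,4,5}] across row 5, 5 lands solely at r5c7 ⇒ r5c7=5.
Step 7. [r7c4∈{4,7}] across row 7, 4 lands solely at r7c4, so r7c4=4.
Step 8. [r5c6∈{3}] r5c6's peers cover all but 3. So r5c6=3.
Step 9. [r4c3∈{2,8}] 8 has one home in row 4: r4c3. So r4c3=8.
Step 10. [r7c5∈{1,6}] r7c5 is the only open cell in row 7 admitting 6, so r7c5=6.
Step 11. [r8c7∈{6}] r8c7's peers cover all but 6. So r8c7=6.
Step 12. [r5c5∈{2}] nothing but 2 survives at r5c5 ⇒ r5c5=2.
Step 13. [r6c3∈{2}] r6c3 is down to just 2. So r6c3=2.
Step 14. [r3c1∈{6}] r3c1's peers cover all but 6. So r3c1=6.
Step 15. [r9c4∈{7}] r9c4's peers cover all but 7, so r9c4=7.
Step 16. [r3c3∈{3}] r3c3 has the single candidate 3. So r3c3=3.
Step 17. [r6c9∈{1}] only 1 remains possible at r6c9. So r6c9=1.
Step 18. [r5c8∈{4}] r5c8's peers cover all but 4. So r5c8=4.
Step 19. [r1c4∈{5}] only 5 remains possible at r1c4, so r1c4=5.
Step 20. [r9c5∈{1}] only 1 remains possible at r9c5, so r9c5=1.
Step 21. [r9c9∈{8}] r9c9's peers cover all but 8 ⇒ r9c9=8.
Step 22. [r8c1∈{5}] only 5 remains possible at r8c1, so r8c1=5.
Step 23. [r1c8∈{3}] r1c8 is down to just 3 ⇒ r1c8=3.
Step 24. [r1c1∈{8}] r1c1 has the single candidate 8, so r1c1=8.
Step 25. [r8c3∈{9}] r8c3's peers cover all but 9 ⇒ r8c3=9.
Step 26. [r4c6∈{7}] r4c6's peers cover all but 7 ⇒ r4c6=7.
Step 27. [r9c7∈{4}] r9c7 has the single candidate 4. So r9c7=4.
Step 28. [r4c2∈{5}] r4c2 is down to just 5, so r4c2=5.
Step 29. [r7c3∈{1}] r7c3's peers cover all but 1 ⇒ r7c3=1.
Step 30. [r5c4∈{8}] nothing but 8 survives at r5c4 ⇒ r5c4=8.
Step 31. [r2c2∈{9}] r2c2 has the single candidate 9 ⇒ r2c2=9.
Step 32. [r1c2∈{1}] r1c2's peers cover all but 1. So r1c2=1.
Step 33. [r4c7∈{2}] r4c7 is down to just 2. So r4c7=2.
Step 34. [r7c1∈{7}] only 7 remains possible at r7c1, so r7c1=7.
Step 35. [r4c9∈{3}] r4c9's peers cover all but 3 ⇒ r4c9=3.

Answer: 8 1 4 5 7 6 9 3 2 / 2 9 5 3 4 1 7 8 6 / 6 7 3 9 8 2 1 5 4 / 4 5 8 1 9 7 2 6 3 / 1 6 7 8 2 3 5 4 9 / 9 3 2 6 5 4 8 7 1 / 7 8 1 4 6 9 3 2 5 / 5 4 9 2 3 8 6 1 7 / 3 2 6 7 1 5 4 9 8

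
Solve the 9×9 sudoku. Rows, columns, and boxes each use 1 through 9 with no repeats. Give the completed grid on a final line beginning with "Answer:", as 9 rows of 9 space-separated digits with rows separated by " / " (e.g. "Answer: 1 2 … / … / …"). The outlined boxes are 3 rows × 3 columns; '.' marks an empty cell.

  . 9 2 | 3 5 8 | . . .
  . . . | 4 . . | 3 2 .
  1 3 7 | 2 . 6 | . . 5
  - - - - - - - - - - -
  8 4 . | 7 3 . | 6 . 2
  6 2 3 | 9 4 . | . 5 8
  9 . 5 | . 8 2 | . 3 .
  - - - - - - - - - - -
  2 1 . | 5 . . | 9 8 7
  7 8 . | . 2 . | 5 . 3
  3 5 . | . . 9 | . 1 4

Step 1. [r6c9∈{1}] nothing but 1 survives at r6c9, so r6c9=1.
Step 2. [r9c3∈{6}] r9c3 is down to just 6, so r9c3=6.
Step 3. [r1c8∈{4,6,7}] 7 has one home in col 8: r1c8. So r1c8=7.
Step 4. [r2c5∈{1,7,9}] r2c5 is the only open cell in col 5 admitting 1 ⇒ r2c5=1.
Step 5. [r6c7∈{4,7}] across row 6, 4 lands solely at r6c7. So r6c7=4.
Step 6. [r7c3∈{4}] r7c3 has the single candidate 4 ⇒ r7c3=4.
Step 7. [r5c6∈{1}] only 1 remains possible at r5c6, so r5c6=1.
Step 8. [r2c9∈{6,9}] across row 2, 9 lands solely at r2c9. So r2c9=9.
Step 9. [r7c5∈{6}] nothing but 6 survives at r7c5. So r7c5=6.
Step 10. [r5c7∈{7}] only 7 remains possible at r5c7 ⇒ r5c7=7.
Step 11. [r2c2∈{6}] nothing but 6 survives at r2c2. So r2c2=6.
Step 12. [r4c6∈{5}] nothing but 5 survives at r4c6, so r4c6=5.
Step 13. [r4c3∈{1}] nothing but 1 survives at r4c3, so r4c3=1.
Step 14. [r1c9∈{6}] r1c9 has the single candidate 6. So r1c9=6.
Step 15. [r2c6∈{7}] only 7 remains possible at r2c6. So r2c6=7.
Step 16. [r9c4∈{8}] r9c4's peers cover all but 8 ⇒ r9c4=8.
Step 17. [r6c4∈{6}] nothing but 6 survives at r6c4, so r6c4=6.
Step 18. [r3c5∈{9}] r3c5 is down to just 9, so r3c5=9.
Step 19. [r7c6∈{3}] r7c6 is down to just 3, so r7c6=3.
Step 20. [r9c7∈{2}] nothing but 2 survives at r9c7, so r9c7=2.
Step 21. [r2c1∈{5}] only 5 remains possible at r2c1. So r2c1=5.
Step 22. [r1c1∈{4}] r1c1 is down to just 4 ⇒ r1c1=4.
Step 23. [r8c6∈{4}] nothing but 4 survives at r8c6, so r8c6=4.
Step 24. [r8c4∈{1}] r8c4's peers cover all but 1 ⇒ r8c4=1.
Step 25. [r8c3∈{9}] r8c3's peers cover all but 9. So r8c3=9.
Step 26. [r2c3∈{8}] r2c3 is down to just 8. So r2c3=8.
Step 27. [r3c8∈{4}] r3c8 has the single candidate 4 ⇒ r3c8=4.
Step 28. [r6c2∈{7}] r6c2 has the single candidate 7. So r6c2=7.
Step 29. [r9c5∈{7}] r9c5's peers cover all but 7, so r9c5=7.
Step 30. [r1c7∈{1}] r1c7 has the single candidate 1, so r1c7=1.
Step 31. [r8c8∈{6}] r8c8 has the single candidate 6 ⇒ r8c8=6.
Step 32. [r3c7∈{8}] nothing but 8 survives at r3c7, so r3c7=8.
Step 33. [r4c8∈{9}] nothing but 9 survives at r4c8. So r4c8=9.

Answer: 4 9 2 3 5 8 1 7 6 / 5 6 8 4 1 7 3 2 9 / 1 3 7 2 9 6 8 4 5 / 8 4 1 7 3 5 6 9 2 / 6 2 3 9 4 1 7 5 8 / 9 7 5 6 8 2 4 3 1 / 2 1 4 5 6 3 9 8 7 / 7 8 9 1 2 4 5 6 3 / 3 5 6 8 7 9 2 1 4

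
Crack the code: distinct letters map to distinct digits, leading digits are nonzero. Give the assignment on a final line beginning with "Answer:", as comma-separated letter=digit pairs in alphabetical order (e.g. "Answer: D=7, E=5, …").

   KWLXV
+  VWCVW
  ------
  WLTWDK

Step 1. [col 1: V + W ≡ K (mod 10)] column 1 (V + W ≡ K (mod 10), carry-in 0) doesn't pin V yet; pick V=7 and continue, so V=7.
Step 2. [col 1: V + W ≡ K (mod 10)] K=8 is one option consistent with column 1 (V + W ≡ K (mod 10), carry-in 0) — take it. So K=8.
Step 3. [col 1: V + W ≡ K (mod 10)] column 1 reads V+W+carry(0)=K with V=7, K=8; with digits 7,8 already taken and all letters distinct, the only value for W is 1, so W=1.
Step 4. [col 2: X + V ≡ D (mod 10)] column 2 (X + V ≡ D (mod 10), carry-in 0) doesn't pin X yet; pick X=2 and continue, so X=2.
Step 5. [col 2: X + V ≡ D (mod 10)] from column 2 (X=2, V=7, carry-in 0, digits 1,2,7,8 already taken and all letters distinct): D must equal 9 ⇒ D=9.
Step 6. [col 3: L + C ≡ W (mod 10)] no forcing yet in column 3 (carry-in 0); L=5 is free and consistent — try it ⇒ L=5.
Step 7. [col 3: L + C ≡ W (mod 10)] column 3 reads L+C+carry(0)=W with L=5, W=1; with digits 1,2,5,7,8,9 already taken and all letters distinct, the only value for C is 6 ⇒ C=6.
Step 8. [col 4: W + W ≡ T (mod 10)] from column 4 (W=1, carry-in 1, digits 1,2,5,6,7,8,9 already taken and all letters distinct): T must equal 3 ⇒ T=3.

Answer: C=6, D=9, K=8, L=5, T=3, V=7, W=1, X=2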